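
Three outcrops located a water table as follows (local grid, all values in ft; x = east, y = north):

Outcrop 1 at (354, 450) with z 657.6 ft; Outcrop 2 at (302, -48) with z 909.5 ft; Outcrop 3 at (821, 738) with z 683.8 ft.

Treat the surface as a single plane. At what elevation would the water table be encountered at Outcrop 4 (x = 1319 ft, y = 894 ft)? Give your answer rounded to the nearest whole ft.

794 ft

Two edge vectors: Outcrop 1→Outcrop 2 = (-52, -498, 251.9), Outcrop 1→Outcrop 3 = (467, 288, 26.2).
Normal n = (Outcrop 1→Outcrop 2) × (Outcrop 1→Outcrop 3) = (-85594.8, 118999.7, 217590).
So ∂z/∂x = −n_x/n_z = 0.39338 and ∂z/∂y = −n_y/n_z = −0.54690.
Intercept c from Outcrop 1: 657.6 − 139.26 + 246.10 = 764.45.
At (1319, 894): z = 518.9 − 488.9 + 764.45 = 794.4 ft.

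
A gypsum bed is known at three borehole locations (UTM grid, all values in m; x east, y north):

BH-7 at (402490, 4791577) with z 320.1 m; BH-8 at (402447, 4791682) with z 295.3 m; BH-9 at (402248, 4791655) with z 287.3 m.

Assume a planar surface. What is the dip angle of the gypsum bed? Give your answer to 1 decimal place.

12.4°

Let the plane be z = a·x + b·y + c.
BH-8−BH-7: −43a + 105b = −24.8;  BH-9−BH-7: −242a + 78b = −32.8.
Solving gives a = 0.06844, b = −0.20816.
Gradient magnitude |∇z| = √(a² + b²) = √(0.00468 + 0.04333) = 0.21912.
True dip = arctan(0.21912) = 12.4°, dipping toward NNW (azimuth ≈ 342°).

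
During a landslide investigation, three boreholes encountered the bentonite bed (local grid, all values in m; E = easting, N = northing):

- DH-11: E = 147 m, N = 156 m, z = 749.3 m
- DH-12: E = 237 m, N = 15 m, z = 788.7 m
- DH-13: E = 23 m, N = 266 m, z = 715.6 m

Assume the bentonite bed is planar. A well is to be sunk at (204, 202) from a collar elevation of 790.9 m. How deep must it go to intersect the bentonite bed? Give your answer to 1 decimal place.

Let the plane be z = a·E + b·N + c.
DH-12−DH-11: 90a − 141b = 39.4;  DH-13−DH-11: −124a + 110b = −33.7.
Solving gives a = 0.05508, b = −0.24428.
Then c = 749.3 − a·147 − b·156 = 779.31.
At (204, 202): z_contact = 11.24 − 49.34 + 779.31 = 741.20 m.
Depth below ground = 790.9 − 741.20 = 49.7 m.

49.7 m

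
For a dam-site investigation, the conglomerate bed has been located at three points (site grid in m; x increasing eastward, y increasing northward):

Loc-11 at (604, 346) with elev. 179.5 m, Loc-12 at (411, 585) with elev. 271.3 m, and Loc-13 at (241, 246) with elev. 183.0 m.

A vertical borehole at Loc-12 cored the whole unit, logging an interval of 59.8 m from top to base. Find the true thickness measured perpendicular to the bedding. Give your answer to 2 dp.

Let the plane be z = a·x + b·y + c.
Loc-12−Loc-11: −193a + 239b = 91.8;  Loc-13−Loc-11: −363a − 100b = 3.5.
Solving gives a = −0.09444, b = 0.30783.
|∇z| = √(a²+b²) = 0.32200, so dip δ = arctan(0.32200) = 17.85°.
True thickness = vertical thickness × cos δ = 59.8 × cos 17.85° = 56.92 m.

56.92 m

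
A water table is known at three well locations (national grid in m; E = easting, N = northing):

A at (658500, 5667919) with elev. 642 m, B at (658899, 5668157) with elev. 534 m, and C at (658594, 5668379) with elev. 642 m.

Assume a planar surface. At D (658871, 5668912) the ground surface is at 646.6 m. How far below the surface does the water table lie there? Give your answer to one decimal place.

56.4 m

Let the plane be z = a·E + b·N + c.
B−A: 399a + 238b = −108;  C−A: 94a + 460b = 0.
Solving gives a = −0.308249777, b = 0.062990172.
Then c = 642 − a·658500 − b·5667919 = −153398.71.
At (658871, 5668912): z_contact = −203096.84 + 357085.74 − 153398.71 = 590.19 m.
Depth below ground = 646.6 − 590.19 = 56.4 m.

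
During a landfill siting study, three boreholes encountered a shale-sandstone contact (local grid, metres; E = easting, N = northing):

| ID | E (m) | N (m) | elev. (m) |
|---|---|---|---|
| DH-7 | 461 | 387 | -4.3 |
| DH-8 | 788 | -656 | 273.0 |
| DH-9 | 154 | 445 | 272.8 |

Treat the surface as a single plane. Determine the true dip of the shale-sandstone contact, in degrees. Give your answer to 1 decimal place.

Two edge vectors: DH-7→DH-8 = (327, -1043, 277.3), DH-7→DH-9 = (-307, 58, 277.1).
Normal n = (DH-7→DH-8) × (DH-7→DH-9) = (-305098.7, -175742.8, -301235).
So ∂z/∂E = −n_x/n_z = −1.01283 and ∂z/∂N = −n_y/n_z = −0.58341.
Gradient magnitude |∇z| = √(a² + b²) = √(1.02582 + 0.34036) = 1.16884.
True dip = arctan(1.16884) = 49.5°, dipping toward ENE (azimuth ≈ 060°).

49.5°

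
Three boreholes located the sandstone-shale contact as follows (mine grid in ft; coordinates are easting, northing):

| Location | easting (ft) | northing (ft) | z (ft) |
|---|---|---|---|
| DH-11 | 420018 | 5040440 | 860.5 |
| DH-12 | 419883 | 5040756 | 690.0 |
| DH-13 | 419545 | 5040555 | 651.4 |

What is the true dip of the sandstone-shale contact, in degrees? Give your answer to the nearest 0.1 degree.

27.6°

Two edge vectors: DH-11→DH-12 = (-135, 316, -170.5), DH-11→DH-13 = (-473, 115, -209.1).
Normal n = (DH-11→DH-12) × (DH-11→DH-13) = (-46468.1, 52418, 133943).
So ∂z/∂easting = −n_x/n_z = 0.34692 and ∂z/∂northing = −n_y/n_z = −0.39135.
Gradient magnitude |∇z| = √(a² + b²) = √(0.12036 + 0.15315) = 0.52298.
True dip = arctan(0.52298) = 27.6°, dipping toward NW (azimuth ≈ 318°).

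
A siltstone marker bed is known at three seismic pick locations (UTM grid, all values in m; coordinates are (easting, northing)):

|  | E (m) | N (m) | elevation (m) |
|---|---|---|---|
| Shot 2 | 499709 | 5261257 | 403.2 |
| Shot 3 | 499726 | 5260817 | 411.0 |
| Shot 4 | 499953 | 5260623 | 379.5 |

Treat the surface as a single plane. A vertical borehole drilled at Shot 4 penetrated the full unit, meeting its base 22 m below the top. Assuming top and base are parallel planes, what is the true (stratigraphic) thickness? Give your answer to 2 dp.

21.72 m

Let the plane be z = a·E + b·N + c.
Shot 3−Shot 2: 17a − 440b = 7.8;  Shot 4−Shot 2: 244a − 634b = −23.7.
Solving gives a = −0.15917, b = −0.02388.
|∇z| = √(a²+b²) = 0.16095, so dip δ = arctan(0.16095) = 9.14°.
True thickness = vertical thickness × cos δ = 22 × cos 9.14° = 21.72 m.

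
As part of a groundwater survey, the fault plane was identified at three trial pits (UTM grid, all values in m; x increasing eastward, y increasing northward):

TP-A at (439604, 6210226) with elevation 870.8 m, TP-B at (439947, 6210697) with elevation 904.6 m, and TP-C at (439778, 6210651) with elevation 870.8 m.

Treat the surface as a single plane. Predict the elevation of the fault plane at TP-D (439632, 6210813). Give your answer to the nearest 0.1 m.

823.0 m

Two edge vectors: TP-A→TP-B = (343, 471, 33.8), TP-A→TP-C = (174, 425, 0).
Normal n = (TP-A→TP-B) × (TP-A→TP-C) = (-14365, 5881.2, 63821).
So ∂z/∂x = −n_x/n_z = 0.225082653 and ∂z/∂y = −n_y/n_z = −0.092151486.
Intercept c from TP-A: 870.8 − 98947.23 + 572281.56 = 474205.12.
At (439632, 6210813): z = 98953.5 − 572335.6 + 474205.12 = 823.0 m.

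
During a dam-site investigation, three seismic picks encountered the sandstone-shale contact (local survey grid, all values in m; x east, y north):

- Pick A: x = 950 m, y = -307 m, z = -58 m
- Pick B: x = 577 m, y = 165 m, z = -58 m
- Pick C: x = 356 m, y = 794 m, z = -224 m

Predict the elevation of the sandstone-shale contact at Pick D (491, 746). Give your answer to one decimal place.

Two edge vectors: Pick A→Pick B = (-373, 472, 0), Pick A→Pick C = (-594, 1101, -166).
Normal n = (Pick A→Pick B) × (Pick A→Pick C) = (-78352, -61918, -130305).
So ∂z/∂x = −n_x/n_z = −0.60130 and ∂z/∂y = −n_y/n_z = −0.47518.
Intercept c from Pick A: -58 + 571.23 − 145.88 = 367.35.
At (491, 746): z = −295.2 − 354.5 + 367.35 = -282.4 m.

-282.4 m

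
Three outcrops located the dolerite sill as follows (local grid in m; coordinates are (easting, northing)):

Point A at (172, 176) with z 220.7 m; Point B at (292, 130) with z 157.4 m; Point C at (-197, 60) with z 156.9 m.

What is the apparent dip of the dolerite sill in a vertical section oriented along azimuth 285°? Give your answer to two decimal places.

21.68°

Two edge vectors: Point A→Point B = (120, -46, -63.3), Point A→Point C = (-369, -116, -63.8).
Normal n = (Point A→Point B) × (Point A→Point C) = (-4408, 31013.7, -30894).
So ∂z/∂E = −n_x/n_z = −0.14268 and ∂z/∂N = −n_y/n_z = 1.00387.
Unit vector along 285° is (sin 285°, cos 285°) = (-0.9659, 0.2588).
Slope in that direction = a·(-0.9659) + b·(0.2588) = 0.39764.
Apparent dip = arctan|0.39764| = 21.68° (true dip is 45.4°, so apparent ≤ true as expected).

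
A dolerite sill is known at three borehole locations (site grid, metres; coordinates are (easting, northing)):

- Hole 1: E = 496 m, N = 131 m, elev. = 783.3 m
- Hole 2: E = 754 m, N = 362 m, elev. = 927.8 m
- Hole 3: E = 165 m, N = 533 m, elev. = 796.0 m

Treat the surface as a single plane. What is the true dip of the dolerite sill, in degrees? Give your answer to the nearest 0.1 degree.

22.7°

Two edge vectors: Hole 1→Hole 2 = (258, 231, 144.5), Hole 1→Hole 3 = (-331, 402, 12.7).
Normal n = (Hole 1→Hole 2) × (Hole 1→Hole 3) = (-55155.3, -51106.1, 180177).
So ∂z/∂E = −n_x/n_z = 0.30612 and ∂z/∂N = −n_y/n_z = 0.28364.
Gradient magnitude |∇z| = √(a² + b²) = √(0.09371 + 0.08045) = 0.41733.
True dip = arctan(0.41733) = 22.7°, dipping toward SW (azimuth ≈ 227°).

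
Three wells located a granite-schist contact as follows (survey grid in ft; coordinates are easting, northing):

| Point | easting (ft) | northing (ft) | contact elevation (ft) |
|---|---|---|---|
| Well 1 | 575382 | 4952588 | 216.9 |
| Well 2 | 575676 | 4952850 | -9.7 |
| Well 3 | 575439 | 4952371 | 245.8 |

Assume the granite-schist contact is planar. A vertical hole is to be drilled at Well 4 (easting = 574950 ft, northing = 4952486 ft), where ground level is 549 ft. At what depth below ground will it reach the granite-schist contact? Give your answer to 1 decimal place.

Two edge vectors: Well 1→Well 2 = (294, 262, -226.6), Well 1→Well 3 = (57, -217, 28.9).
Normal n = (Well 1→Well 2) × (Well 1→Well 3) = (-41600.4, -21412.8, -78732).
So ∂z/∂easting = −n_x/n_z = −0.528379820 and ∂z/∂northing = −n_y/n_z = −0.271970736.
Intercept c from Well 1: 216.9 + 304020.24 + 1346959.00 = 1651196.14.
At (574950, 4952486): z_contact = −303791.98 − 1346931.26 + 1651196.14 = 472.90 ft.
Depth below ground = 549 − 472.90 = 76.1 ft.

76.1 ft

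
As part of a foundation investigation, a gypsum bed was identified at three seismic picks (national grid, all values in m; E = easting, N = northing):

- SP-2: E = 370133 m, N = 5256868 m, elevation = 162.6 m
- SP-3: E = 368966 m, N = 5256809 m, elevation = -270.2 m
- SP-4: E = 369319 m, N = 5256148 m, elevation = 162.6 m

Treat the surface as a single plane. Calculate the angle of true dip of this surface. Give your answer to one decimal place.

Let the plane be z = a·E + b·N + c.
SP-3−SP-2: −1167a − 59b = −432.8;  SP-4−SP-2: −814a − 720b = 0.
Solving gives a = 0.39335, b = −0.44470.
Gradient magnitude |∇z| = √(a² + b²) = √(0.15472 + 0.19776) = 0.59370.
True dip = arctan(0.59370) = 30.7°, dipping toward NW (azimuth ≈ 319°).

30.7°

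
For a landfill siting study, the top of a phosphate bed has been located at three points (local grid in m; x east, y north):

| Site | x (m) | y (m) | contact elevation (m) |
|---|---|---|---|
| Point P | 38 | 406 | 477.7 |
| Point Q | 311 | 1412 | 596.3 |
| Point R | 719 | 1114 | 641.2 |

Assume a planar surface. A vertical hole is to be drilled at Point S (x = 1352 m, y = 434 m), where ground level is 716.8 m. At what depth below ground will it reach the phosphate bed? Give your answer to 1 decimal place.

Let the plane be z = a·x + b·y + c.
Point Q−Point P: 273a + 1006b = 118.6;  Point R−Point P: 681a + 708b = 163.5.
Solving gives a = 0.163709, b = 0.073467.
Then c = 477.7 − a·38 − b·406 = 441.65.
At (1352, 434): z_contact = 221.33 + 31.88 + 441.65 = 694.87 m.
Depth below ground = 716.8 − 694.87 = 21.9 m.

21.9 m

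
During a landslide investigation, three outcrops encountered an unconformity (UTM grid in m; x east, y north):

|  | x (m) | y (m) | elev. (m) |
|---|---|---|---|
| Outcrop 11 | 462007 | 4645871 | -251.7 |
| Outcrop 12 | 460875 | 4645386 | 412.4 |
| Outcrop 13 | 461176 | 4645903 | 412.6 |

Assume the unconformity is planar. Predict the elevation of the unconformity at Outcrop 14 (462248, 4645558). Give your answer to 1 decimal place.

Two edge vectors: Outcrop 11→Outcrop 12 = (-1132, -485, 664.1), Outcrop 11→Outcrop 13 = (-831, 32, 664.3).
Normal n = (Outcrop 11→Outcrop 12) × (Outcrop 11→Outcrop 13) = (-343436.7, 200120.5, -439259).
So ∂z/∂x = −n_x/n_z = −0.781854669 and ∂z/∂y = −n_y/n_z = 0.455586567.
Intercept c from Outcrop 11: -251.7 + 361222.33 − 2116596.42 = −1755625.79.
At (462248, 4645558): z = −361410.8 + 2116453.8 − 1755625.79 = -582.7 m.

-582.7 m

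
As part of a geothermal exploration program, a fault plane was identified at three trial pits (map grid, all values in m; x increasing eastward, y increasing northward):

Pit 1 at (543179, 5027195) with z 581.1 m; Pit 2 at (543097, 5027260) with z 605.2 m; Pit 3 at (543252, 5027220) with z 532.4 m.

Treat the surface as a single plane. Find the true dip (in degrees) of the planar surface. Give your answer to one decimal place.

32.8°

Let the plane be z = a·x + b·y + c.
Pit 2−Pit 1: −82a + 65b = 24.1;  Pit 3−Pit 1: 73a + 25b = −48.7.
Solving gives a = −0.55453, b = −0.32879.
Gradient magnitude |∇z| = √(a² + b²) = √(0.30750 + 0.10810) = 0.64467.
True dip = arctan(0.64467) = 32.8°, dipping toward ENE (azimuth ≈ 059°).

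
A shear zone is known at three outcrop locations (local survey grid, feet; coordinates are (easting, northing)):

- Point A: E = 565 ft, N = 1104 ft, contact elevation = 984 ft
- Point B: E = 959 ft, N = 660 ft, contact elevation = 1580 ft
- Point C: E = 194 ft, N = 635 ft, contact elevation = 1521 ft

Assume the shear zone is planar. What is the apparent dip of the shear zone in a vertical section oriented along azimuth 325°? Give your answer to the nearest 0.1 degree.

47.2°

Two edge vectors: Point A→Point B = (394, -444, 596), Point A→Point C = (-371, -469, 537).
Normal n = (Point A→Point B) × (Point A→Point C) = (41096, -432694, -349510).
So ∂z/∂E = −n_x/n_z = 0.11758 and ∂z/∂N = −n_y/n_z = −1.23800.
Unit vector along 325° is (sin 325°, cos 325°) = (-0.5736, 0.8192).
Slope in that direction = a·(-0.5736) + b·(0.8192) = −1.08155.
Apparent dip = arctan|1.08155| = 47.2° (true dip is 51.2°, so apparent ≤ true as expected).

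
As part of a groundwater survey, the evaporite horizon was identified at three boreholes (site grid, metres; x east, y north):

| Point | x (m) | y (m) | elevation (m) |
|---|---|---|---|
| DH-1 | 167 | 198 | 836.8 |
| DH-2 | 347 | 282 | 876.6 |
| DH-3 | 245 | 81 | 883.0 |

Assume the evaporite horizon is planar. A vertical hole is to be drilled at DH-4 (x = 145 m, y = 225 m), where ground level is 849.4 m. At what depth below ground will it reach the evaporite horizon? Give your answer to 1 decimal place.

24.5 m

Two edge vectors: DH-1→DH-2 = (180, 84, 39.8), DH-1→DH-3 = (78, -117, 46.2).
Normal n = (DH-1→DH-2) × (DH-1→DH-3) = (8537.4, -5211.6, -27612).
So ∂z/∂x = −n_x/n_z = 0.30919 and ∂z/∂y = −n_y/n_z = −0.18874.
Intercept c from DH-1: 836.8 − 51.64 + 37.37 = 822.54.
At (145, 225): z_contact = 44.83 − 42.47 + 822.54 = 824.90 m.
Depth below ground = 849.4 − 824.90 = 24.5 m.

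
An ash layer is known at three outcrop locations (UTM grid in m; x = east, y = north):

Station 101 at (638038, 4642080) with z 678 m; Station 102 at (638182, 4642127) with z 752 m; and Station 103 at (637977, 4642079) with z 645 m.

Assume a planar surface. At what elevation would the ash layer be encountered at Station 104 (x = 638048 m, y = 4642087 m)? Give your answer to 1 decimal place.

682.8 m

Let the plane be z = a·x + b·y + c.
Station 102−Station 101: 144a + 47b = 74;  Station 103−Station 101: −61a − 1b = −33.
Solving gives a = 0.542416452, b = −0.087403599.
Then c = 678 − a·638038 − b·4642080 = 60330.19.
At (638048, 4642087): z = 346087.7 − 405735.1 + 60330.19 = 682.8 m.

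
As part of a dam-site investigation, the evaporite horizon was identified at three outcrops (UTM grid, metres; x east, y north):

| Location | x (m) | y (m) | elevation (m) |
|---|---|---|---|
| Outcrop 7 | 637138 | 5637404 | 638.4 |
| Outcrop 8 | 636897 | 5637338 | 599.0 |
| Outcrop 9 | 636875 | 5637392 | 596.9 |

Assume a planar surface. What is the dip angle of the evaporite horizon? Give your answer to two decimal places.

Two edge vectors: Outcrop 7→Outcrop 8 = (-241, -66, -39.4), Outcrop 7→Outcrop 9 = (-263, -12, -41.5).
Normal n = (Outcrop 7→Outcrop 8) × (Outcrop 7→Outcrop 9) = (2266.2, 360.7, -14466).
So ∂z/∂x = −n_x/n_z = 0.15666 and ∂z/∂y = −n_y/n_z = 0.02493.
Gradient magnitude |∇z| = √(a² + b²) = √(0.02454 + 0.00062) = 0.15863.
True dip = arctan(0.15863) = 9.01°, dipping toward W (azimuth ≈ 261°).

9.01°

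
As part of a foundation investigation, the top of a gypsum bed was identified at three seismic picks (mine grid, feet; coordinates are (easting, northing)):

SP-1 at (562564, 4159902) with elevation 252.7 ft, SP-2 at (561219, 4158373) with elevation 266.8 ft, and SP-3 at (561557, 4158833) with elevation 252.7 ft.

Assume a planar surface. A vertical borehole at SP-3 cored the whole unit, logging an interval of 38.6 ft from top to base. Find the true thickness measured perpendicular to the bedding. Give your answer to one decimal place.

37.8 ft

Let the plane be z = a·E + b·N + c.
SP-2−SP-1: −1345a − 1529b = 14.1;  SP-3−SP-1: −1007a − 1069b = 0.
Solving gives a = 0.14792, b = −0.13934.
|∇z| = √(a²+b²) = 0.20322, so dip δ = arctan(0.20322) = 11.49°.
True thickness = vertical thickness × cos δ = 38.6 × cos 11.49° = 37.8 ft.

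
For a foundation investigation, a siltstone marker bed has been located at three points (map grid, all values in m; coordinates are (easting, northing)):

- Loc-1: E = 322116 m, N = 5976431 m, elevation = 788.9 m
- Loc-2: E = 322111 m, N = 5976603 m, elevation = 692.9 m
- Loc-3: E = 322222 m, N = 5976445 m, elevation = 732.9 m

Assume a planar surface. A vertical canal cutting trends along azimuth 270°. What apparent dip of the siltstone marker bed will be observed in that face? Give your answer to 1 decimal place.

Two edge vectors: Loc-1→Loc-2 = (-5, 172, -96), Loc-1→Loc-3 = (106, 14, -56).
Normal n = (Loc-1→Loc-2) × (Loc-1→Loc-3) = (-8288, -10456, -18302).
So ∂z/∂E = −n_x/n_z = −0.45285 and ∂z/∂N = −n_y/n_z = −0.57130.
Unit vector along 270° is (sin 270°, cos 270°) = (-1.0000, -0.0000).
Slope in that direction = a·(-1.0000) + b·(-0.0000) = 0.45285.
Apparent dip = arctan|0.45285| = 24.4° (true dip is 36.1°, so apparent ≤ true as expected).

24.4°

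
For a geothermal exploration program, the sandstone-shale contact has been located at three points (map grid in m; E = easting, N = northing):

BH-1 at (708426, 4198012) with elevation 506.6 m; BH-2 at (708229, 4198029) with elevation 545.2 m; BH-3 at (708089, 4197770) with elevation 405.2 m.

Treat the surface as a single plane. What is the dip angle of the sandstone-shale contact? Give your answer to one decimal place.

Two edge vectors: BH-1→BH-2 = (-197, 17, 38.6), BH-1→BH-3 = (-337, -242, -101.4).
Normal n = (BH-1→BH-2) × (BH-1→BH-3) = (7617.4, -32984, 53403).
So ∂z/∂E = −n_x/n_z = −0.14264 and ∂z/∂N = −n_y/n_z = 0.61764.
Gradient magnitude |∇z| = √(a² + b²) = √(0.02035 + 0.38148) = 0.63390.
True dip = arctan(0.63390) = 32.4°, dipping toward SSE (azimuth ≈ 167°).

32.4°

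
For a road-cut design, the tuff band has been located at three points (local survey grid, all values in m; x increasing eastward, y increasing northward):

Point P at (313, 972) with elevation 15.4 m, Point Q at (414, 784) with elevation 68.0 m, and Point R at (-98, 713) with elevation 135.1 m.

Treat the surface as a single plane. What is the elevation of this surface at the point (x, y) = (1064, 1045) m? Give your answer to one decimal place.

Two edge vectors: Point P→Point Q = (101, -188, 52.6), Point P→Point R = (-411, -259, 119.7).
Normal n = (Point P→Point Q) × (Point P→Point R) = (-8880.2, -33708.3, -103427).
So ∂z/∂x = −n_x/n_z = −0.085860 and ∂z/∂y = −n_y/n_z = −0.325914.
Intercept c from Point P: 15.4 + 26.87 + 316.79 = 359.06.
At (1064, 1045): z = −91.4 − 340.6 + 359.06 = -72.9 m.

-72.9 m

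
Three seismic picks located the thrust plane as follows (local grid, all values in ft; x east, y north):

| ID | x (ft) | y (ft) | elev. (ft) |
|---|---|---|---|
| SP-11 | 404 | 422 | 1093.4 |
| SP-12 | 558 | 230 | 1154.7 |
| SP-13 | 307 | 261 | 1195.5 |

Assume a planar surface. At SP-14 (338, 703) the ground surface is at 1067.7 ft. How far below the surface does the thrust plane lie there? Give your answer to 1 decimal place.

Two edge vectors: SP-11→SP-12 = (154, -192, 61.3), SP-11→SP-13 = (-97, -161, 102.1).
Normal n = (SP-11→SP-12) × (SP-11→SP-13) = (-9733.9, -21669.5, -43418).
So ∂z/∂x = −n_x/n_z = −0.22419 and ∂z/∂y = −n_y/n_z = −0.49909.
Intercept c from SP-11: 1093.4 + 90.57 + 210.62 = 1394.59.
At (338, 703): z_contact = −75.78 − 350.86 + 1394.59 = 967.95 ft.
Depth below ground = 1067.7 − 967.95 = 99.7 ft.

99.7 ft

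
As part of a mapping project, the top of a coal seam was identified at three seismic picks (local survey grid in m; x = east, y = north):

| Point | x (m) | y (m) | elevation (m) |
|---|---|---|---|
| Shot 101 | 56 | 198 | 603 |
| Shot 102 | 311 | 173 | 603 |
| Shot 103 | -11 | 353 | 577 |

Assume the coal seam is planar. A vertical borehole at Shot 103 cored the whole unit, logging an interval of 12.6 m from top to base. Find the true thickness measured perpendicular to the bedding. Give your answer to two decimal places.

12.41 m

Let the plane be z = a·x + b·y + c.
Shot 102−Shot 101: 255a − 25b = 0;  Shot 103−Shot 101: −67a + 155b = −26.
Solving gives a = −0.01717, b = −0.17517.
|∇z| = √(a²+b²) = 0.17600, so dip δ = arctan(0.17600) = 9.98°.
True thickness = vertical thickness × cos δ = 12.6 × cos 9.98° = 12.41 m.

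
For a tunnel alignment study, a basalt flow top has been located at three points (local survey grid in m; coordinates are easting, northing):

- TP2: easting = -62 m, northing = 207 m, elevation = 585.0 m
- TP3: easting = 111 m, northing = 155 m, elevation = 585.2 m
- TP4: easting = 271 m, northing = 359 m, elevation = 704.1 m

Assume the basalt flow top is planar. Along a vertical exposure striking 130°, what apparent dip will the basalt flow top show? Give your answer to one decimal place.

Two edge vectors: TP2→TP3 = (173, -52, 0.2), TP2→TP4 = (333, 152, 119.1).
Normal n = (TP2→TP3) × (TP2→TP4) = (-6223.6, -20537.7, 43612).
So ∂z/∂easting = −n_x/n_z = 0.14270 and ∂z/∂northing = −n_y/n_z = 0.47092.
Unit vector along 130° is (sin 130°, cos 130°) = (0.7660, -0.6428).
Slope in that direction = a·(0.7660) + b·(-0.6428) = −0.19338.
Apparent dip = arctan|0.19338| = 10.9° (true dip is 26.2°, so apparent ≤ true as expected).

10.9°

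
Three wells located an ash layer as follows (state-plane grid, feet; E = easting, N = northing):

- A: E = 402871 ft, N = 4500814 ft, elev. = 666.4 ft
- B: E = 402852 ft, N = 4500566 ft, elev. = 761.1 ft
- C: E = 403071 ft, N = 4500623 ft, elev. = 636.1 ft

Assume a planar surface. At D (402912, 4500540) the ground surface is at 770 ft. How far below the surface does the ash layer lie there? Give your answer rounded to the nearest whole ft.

Let the plane be z = a·E + b·N + c.
B−A: −19a − 248b = 94.7;  C−A: 200a − 191b = −30.3.
Solving gives a = −0.48098029, b = −0.34500554.
Then c = 666.4 − a·402871 − b·4500814 = 1747245.19.
At (402912, 4500540): z_contact = −193792.7 − 1552711.2 + 1747245.19 = 741.2 ft.
Depth below ground = 770 − 741.2 = 29 ft.

29 ft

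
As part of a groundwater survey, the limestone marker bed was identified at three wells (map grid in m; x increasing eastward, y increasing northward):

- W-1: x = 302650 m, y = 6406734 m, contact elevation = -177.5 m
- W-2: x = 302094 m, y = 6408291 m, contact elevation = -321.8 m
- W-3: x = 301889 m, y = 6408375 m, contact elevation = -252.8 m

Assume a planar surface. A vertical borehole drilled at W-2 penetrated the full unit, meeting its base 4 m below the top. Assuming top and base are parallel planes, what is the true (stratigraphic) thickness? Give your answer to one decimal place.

Two edge vectors: W-1→W-2 = (-556, 1557, -144.3), W-1→W-3 = (-761, 1641, -75.3).
Normal n = (W-1→W-2) × (W-1→W-3) = (119554.2, 67945.5, 272481).
So ∂z/∂x = −n_x/n_z = −0.43876 and ∂z/∂y = −n_y/n_z = −0.24936.
|∇z| = √(a²+b²) = 0.50467, so dip δ = arctan(0.50467) = 26.78°.
True thickness = vertical thickness × cos δ = 4 × cos 26.78° = 3.6 m.

3.6 m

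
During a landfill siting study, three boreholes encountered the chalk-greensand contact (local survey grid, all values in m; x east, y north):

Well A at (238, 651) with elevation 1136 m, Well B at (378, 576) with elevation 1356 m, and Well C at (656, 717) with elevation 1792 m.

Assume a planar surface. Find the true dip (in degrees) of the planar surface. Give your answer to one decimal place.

57.5°

Let the plane be z = a·x + b·y + c.
Well B−Well A: 140a − 75b = 220;  Well C−Well A: 418a + 66b = 656.
Solving gives a = 1.56984, b = −0.00296.
Gradient magnitude |∇z| = √(a² + b²) = √(2.46441 + 0.00001) = 1.56985.
True dip = arctan(1.56985) = 57.5°, dipping toward W (azimuth ≈ 270°).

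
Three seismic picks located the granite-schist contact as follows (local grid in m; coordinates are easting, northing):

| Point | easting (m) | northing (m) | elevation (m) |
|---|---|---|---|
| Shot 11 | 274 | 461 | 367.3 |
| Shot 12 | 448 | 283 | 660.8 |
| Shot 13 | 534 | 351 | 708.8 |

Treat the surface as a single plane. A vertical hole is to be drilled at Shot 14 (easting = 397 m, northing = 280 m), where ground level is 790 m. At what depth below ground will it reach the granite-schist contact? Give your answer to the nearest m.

Two edge vectors: Shot 11→Shot 12 = (174, -178, 293.5), Shot 11→Shot 13 = (260, -110, 341.5).
Normal n = (Shot 11→Shot 12) × (Shot 11→Shot 13) = (-28502, 16889, 27140).
So ∂z/∂easting = −n_x/n_z = 1.05018 and ∂z/∂northing = −n_y/n_z = −0.62229.
Intercept c from Shot 11: 367.3 − 287.75 + 286.88 = 366.43.
At (397, 280): z_contact = 416.9 − 174.2 + 366.43 = 609.1 m.
Depth below ground = 790 − 609.1 = 181 m.

181 m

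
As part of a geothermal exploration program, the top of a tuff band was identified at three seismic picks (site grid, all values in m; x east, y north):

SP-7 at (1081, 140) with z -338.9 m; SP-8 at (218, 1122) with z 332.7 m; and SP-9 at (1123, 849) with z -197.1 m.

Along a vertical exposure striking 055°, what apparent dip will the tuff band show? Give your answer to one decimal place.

16.2°

Let the plane be z = a·x + b·y + c.
SP-8−SP-7: −863a + 982b = 671.6;  SP-9−SP-7: 42a + 709b = 141.8.
Solving gives a = −0.51586, b = 0.23056.
Unit vector along 055° is (sin 55°, cos 55°) = (0.8192, 0.5736).
Slope in that direction = a·(0.8192) + b·(0.5736) = −0.29033.
Apparent dip = arctan|0.29033| = 16.2° (true dip is 29.5°, so apparent ≤ true as expected).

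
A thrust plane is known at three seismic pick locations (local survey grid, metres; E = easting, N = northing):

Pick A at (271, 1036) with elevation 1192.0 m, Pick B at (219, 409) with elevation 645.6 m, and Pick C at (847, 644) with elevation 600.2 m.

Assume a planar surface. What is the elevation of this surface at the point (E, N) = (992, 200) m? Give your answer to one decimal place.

Two edge vectors: Pick A→Pick B = (-52, -627, -546.4), Pick A→Pick C = (576, -392, -591.8).
Normal n = (Pick A→Pick B) × (Pick A→Pick C) = (156869.8, -345500, 381536).
So ∂z/∂E = −n_x/n_z = −0.411153 and ∂z/∂N = −n_y/n_z = 0.905550.
Intercept c from Pick A: 1192 + 111.42 − 938.15 = 365.27.
At (992, 200): z = −407.9 + 181.1 + 365.27 = 138.5 m.

138.5 m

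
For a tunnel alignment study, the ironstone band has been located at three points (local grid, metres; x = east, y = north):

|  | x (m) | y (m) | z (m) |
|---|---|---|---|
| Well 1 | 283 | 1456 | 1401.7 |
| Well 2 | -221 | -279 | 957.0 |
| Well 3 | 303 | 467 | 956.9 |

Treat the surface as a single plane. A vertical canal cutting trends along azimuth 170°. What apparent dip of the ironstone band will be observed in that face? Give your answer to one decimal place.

28.3°

Let the plane be z = a·x + b·y + c.
Well 2−Well 1: −504a − 1735b = −444.7;  Well 3−Well 1: 20a − 989b = −444.8.
Solving gives a = −0.62256, b = 0.43716.
Unit vector along 170° is (sin 170°, cos 170°) = (0.1736, -0.9848).
Slope in that direction = a·(0.1736) + b·(-0.9848) = −0.53862.
Apparent dip = arctan|0.53862| = 28.3° (true dip is 37.3°, so apparent ≤ true as expected).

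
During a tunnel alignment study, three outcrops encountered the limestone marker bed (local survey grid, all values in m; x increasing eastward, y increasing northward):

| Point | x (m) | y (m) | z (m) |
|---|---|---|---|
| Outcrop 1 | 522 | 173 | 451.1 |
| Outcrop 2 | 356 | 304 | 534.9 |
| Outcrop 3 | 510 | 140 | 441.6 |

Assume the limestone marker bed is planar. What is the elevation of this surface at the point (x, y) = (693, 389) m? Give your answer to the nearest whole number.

493 m

Two edge vectors: Outcrop 1→Outcrop 2 = (-166, 131, 83.8), Outcrop 1→Outcrop 3 = (-12, -33, -9.5).
Normal n = (Outcrop 1→Outcrop 2) × (Outcrop 1→Outcrop 3) = (1520.9, -2582.6, 7050).
So ∂z/∂x = −n_x/n_z = −0.21573 and ∂z/∂y = −n_y/n_z = 0.36633.
Intercept c from Outcrop 1: 451.1 + 112.61 − 63.37 = 500.34.
At (693, 389): z = −149.5 + 142.5 + 500.34 = 493.3 m.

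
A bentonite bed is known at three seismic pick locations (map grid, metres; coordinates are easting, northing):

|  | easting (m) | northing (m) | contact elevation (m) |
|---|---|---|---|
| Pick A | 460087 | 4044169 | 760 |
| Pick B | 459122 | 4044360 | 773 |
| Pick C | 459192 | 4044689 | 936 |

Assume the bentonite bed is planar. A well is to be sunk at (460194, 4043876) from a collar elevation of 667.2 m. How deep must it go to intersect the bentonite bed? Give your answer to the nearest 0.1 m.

38.6 m

Two edge vectors: Pick A→Pick B = (-965, 191, 13), Pick A→Pick C = (-895, 520, 176).
Normal n = (Pick A→Pick B) × (Pick A→Pick C) = (26856, 158205, -330855).
So ∂z/∂easting = −n_x/n_z = 0.081171510 and ∂z/∂northing = −n_y/n_z = 0.478170195.
Intercept c from Pick A: 760 − 37345.96 − 1933801.08 = −1970387.04.
At (460194, 4043876): z_contact = 37354.64 + 1933660.98 − 1970387.04 = 628.58 m.
Depth below ground = 667.2 − 628.58 = 38.6 m.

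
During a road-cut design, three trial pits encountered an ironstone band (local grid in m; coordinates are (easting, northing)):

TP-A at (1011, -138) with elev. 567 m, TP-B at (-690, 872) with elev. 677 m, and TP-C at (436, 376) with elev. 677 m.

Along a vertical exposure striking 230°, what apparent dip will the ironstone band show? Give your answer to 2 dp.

22.47°

Two edge vectors: TP-A→TP-B = (-1701, 1010, 110), TP-A→TP-C = (-575, 514, 110).
Normal n = (TP-A→TP-B) × (TP-A→TP-C) = (54560, 123860, -293564).
So ∂z/∂E = −n_x/n_z = 0.18585 and ∂z/∂N = −n_y/n_z = 0.42192.
Unit vector along 230° is (sin 230°, cos 230°) = (-0.7660, -0.6428).
Slope in that direction = a·(-0.7660) + b·(-0.6428) = −0.41358.
Apparent dip = arctan|0.41358| = 22.47° (true dip is 24.8°, so apparent ≤ true as expected).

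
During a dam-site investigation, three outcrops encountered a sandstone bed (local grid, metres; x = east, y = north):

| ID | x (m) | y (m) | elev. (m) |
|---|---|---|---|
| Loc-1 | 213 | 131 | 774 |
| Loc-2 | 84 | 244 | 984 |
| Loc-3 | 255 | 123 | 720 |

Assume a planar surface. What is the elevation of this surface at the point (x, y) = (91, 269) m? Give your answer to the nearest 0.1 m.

988.1 m

Two edge vectors: Loc-1→Loc-2 = (-129, 113, 210), Loc-1→Loc-3 = (42, -8, -54).
Normal n = (Loc-1→Loc-2) × (Loc-1→Loc-3) = (-4422, 1854, -3714).
So ∂z/∂x = −n_x/n_z = −1.19063 and ∂z/∂y = −n_y/n_z = 0.49919.
Intercept c from Loc-1: 774 + 253.60 − 65.39 = 962.21.
At (91, 269): z = −108.3 + 134.3 + 962.21 = 988.1 m.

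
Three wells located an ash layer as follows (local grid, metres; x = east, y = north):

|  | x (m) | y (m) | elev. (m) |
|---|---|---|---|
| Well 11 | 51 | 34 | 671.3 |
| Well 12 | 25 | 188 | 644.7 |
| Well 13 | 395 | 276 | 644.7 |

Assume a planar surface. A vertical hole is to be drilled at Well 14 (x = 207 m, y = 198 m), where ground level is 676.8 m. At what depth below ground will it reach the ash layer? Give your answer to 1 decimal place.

Two edge vectors: Well 11→Well 12 = (-26, 154, -26.6), Well 11→Well 13 = (344, 242, -26.6).
Normal n = (Well 11→Well 12) × (Well 11→Well 13) = (2340.8, -9842, -59268).
So ∂z/∂x = −n_x/n_z = 0.03950 and ∂z/∂y = −n_y/n_z = −0.16606.
Intercept c from Well 11: 671.3 − 2.01 + 5.65 = 674.93.
At (207, 198): z_contact = 8.18 − 32.88 + 674.93 = 650.23 m.
Depth below ground = 676.8 − 650.23 = 26.6 m.

26.6 m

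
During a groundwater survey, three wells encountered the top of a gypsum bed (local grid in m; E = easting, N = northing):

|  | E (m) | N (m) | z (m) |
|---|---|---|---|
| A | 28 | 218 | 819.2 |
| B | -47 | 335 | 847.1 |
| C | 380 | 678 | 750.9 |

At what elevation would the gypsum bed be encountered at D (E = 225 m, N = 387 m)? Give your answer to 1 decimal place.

775.5 m

Let the plane be z = a·E + b·N + c.
B−A: −75a + 117b = 27.9;  C−A: 352a + 460b = −68.3.
Solving gives a = −0.27516, b = 0.06208.
Then c = 819.2 − a·28 − b·218 = 813.37.
At (225, 387): z = −61.9 + 24.0 + 813.37 = 775.5 m.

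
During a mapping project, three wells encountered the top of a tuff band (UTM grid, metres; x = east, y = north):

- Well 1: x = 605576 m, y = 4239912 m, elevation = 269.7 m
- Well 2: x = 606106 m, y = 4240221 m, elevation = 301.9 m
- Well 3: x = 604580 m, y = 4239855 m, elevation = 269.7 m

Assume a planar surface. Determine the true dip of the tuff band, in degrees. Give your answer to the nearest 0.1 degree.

6.6°

Two edge vectors: Well 1→Well 2 = (530, 309, 32.2), Well 1→Well 3 = (-996, -57, 0).
Normal n = (Well 1→Well 2) × (Well 1→Well 3) = (1835.4, -32071.2, 277554).
So ∂z/∂x = −n_x/n_z = −0.00661 and ∂z/∂y = −n_y/n_z = 0.11555.
Gradient magnitude |∇z| = √(a² + b²) = √(0.00004 + 0.01335) = 0.11574.
True dip = arctan(0.11574) = 6.6°, dipping toward S (azimuth ≈ 177°).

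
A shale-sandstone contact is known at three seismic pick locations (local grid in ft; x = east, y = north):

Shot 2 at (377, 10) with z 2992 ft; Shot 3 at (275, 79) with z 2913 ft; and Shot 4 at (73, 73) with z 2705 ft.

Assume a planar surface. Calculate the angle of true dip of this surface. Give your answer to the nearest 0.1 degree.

Let the plane be z = a·x + b·y + c.
Shot 3−Shot 2: −102a + 69b = −79;  Shot 4−Shot 2: −304a + 63b = −287.
Solving gives a = 1.01897, b = 0.36137.
Gradient magnitude |∇z| = √(a² + b²) = √(1.03830 + 0.13059) = 1.08115.
True dip = arctan(1.08115) = 47.2°, dipping toward WSW (azimuth ≈ 250°).

47.2°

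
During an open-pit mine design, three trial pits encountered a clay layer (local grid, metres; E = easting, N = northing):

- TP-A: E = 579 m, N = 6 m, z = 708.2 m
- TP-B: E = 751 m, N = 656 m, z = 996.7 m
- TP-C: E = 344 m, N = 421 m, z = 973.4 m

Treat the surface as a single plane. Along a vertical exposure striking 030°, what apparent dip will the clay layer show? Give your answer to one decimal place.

Let the plane be z = a·E + b·N + c.
TP-B−TP-A: 172a + 650b = 288.5;  TP-C−TP-A: −235a + 415b = 265.2.
Solving gives a = −0.23492, b = 0.50601.
Unit vector along 030° is (sin 30°, cos 30°) = (0.5000, 0.8660).
Slope in that direction = a·(0.5000) + b·(0.8660) = 0.32076.
Apparent dip = arctan|0.32076| = 17.8° (true dip is 29.2°, so apparent ≤ true as expected).

17.8°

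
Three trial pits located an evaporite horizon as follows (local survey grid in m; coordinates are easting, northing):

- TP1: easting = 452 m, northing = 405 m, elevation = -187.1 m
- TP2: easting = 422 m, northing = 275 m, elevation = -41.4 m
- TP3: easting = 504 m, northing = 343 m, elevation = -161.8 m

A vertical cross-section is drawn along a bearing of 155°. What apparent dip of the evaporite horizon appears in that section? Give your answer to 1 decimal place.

Let the plane be z = a·easting + b·northing + c.
TP2−TP1: −30a − 130b = 145.7;  TP3−TP1: 52a − 62b = 25.3.
Solving gives a = −0.66640, b = −0.96698.
Unit vector along 155° is (sin 155°, cos 155°) = (0.4226, -0.9063).
Slope in that direction = a·(0.4226) + b·(-0.9063) = 0.59475.
Apparent dip = arctan|0.59475| = 30.7° (true dip is 49.6°, so apparent ≤ true as expected).

30.7°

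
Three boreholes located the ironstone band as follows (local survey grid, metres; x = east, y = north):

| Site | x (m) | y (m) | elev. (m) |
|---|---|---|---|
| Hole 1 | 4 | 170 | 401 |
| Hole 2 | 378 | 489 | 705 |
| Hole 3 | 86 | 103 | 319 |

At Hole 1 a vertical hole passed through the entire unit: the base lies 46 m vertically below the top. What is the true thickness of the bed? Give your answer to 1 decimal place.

Let the plane be z = a·x + b·y + c.
Hole 2−Hole 1: 374a + 319b = 304;  Hole 3−Hole 1: 82a − 67b = −82.
Solving gives a = −0.11305, b = 1.08552.
|∇z| = √(a²+b²) = 1.09139, so dip δ = arctan(1.09139) = 47.50°.
True thickness = vertical thickness × cos δ = 46 × cos 47.50° = 31.1 m.

31.1 m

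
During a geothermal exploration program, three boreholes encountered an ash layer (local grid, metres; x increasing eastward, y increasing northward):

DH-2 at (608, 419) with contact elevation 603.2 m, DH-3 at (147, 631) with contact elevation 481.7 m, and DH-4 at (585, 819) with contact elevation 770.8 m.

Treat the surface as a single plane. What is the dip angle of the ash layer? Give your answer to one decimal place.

Let the plane be z = a·x + b·y + c.
DH-3−DH-2: −461a + 212b = −121.5;  DH-4−DH-2: −23a + 400b = 167.6.
Solving gives a = 0.46863, b = 0.44595.
Gradient magnitude |∇z| = √(a² + b²) = √(0.21962 + 0.19887) = 0.64691.
True dip = arctan(0.64691) = 32.9°, dipping toward SW (azimuth ≈ 226°).

32.9°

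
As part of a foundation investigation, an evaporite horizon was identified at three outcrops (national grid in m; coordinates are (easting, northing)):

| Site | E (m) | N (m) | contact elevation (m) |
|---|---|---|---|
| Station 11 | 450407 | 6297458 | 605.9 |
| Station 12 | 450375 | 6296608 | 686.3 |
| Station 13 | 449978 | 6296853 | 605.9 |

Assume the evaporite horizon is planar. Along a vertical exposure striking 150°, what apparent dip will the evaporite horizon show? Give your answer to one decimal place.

Two edge vectors: Station 11→Station 12 = (-32, -850, 80.4), Station 11→Station 13 = (-429, -605, 0).
Normal n = (Station 11→Station 12) × (Station 11→Station 13) = (48642, -34491.6, -345290).
So ∂z/∂E = −n_x/n_z = 0.14087 and ∂z/∂N = −n_y/n_z = −0.09989.
Unit vector along 150° is (sin 150°, cos 150°) = (0.5000, -0.8660).
Slope in that direction = a·(0.5000) + b·(-0.8660) = 0.15695.
Apparent dip = arctan|0.15695| = 8.9° (true dip is 9.8°, so apparent ≤ true as expected).

8.9°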